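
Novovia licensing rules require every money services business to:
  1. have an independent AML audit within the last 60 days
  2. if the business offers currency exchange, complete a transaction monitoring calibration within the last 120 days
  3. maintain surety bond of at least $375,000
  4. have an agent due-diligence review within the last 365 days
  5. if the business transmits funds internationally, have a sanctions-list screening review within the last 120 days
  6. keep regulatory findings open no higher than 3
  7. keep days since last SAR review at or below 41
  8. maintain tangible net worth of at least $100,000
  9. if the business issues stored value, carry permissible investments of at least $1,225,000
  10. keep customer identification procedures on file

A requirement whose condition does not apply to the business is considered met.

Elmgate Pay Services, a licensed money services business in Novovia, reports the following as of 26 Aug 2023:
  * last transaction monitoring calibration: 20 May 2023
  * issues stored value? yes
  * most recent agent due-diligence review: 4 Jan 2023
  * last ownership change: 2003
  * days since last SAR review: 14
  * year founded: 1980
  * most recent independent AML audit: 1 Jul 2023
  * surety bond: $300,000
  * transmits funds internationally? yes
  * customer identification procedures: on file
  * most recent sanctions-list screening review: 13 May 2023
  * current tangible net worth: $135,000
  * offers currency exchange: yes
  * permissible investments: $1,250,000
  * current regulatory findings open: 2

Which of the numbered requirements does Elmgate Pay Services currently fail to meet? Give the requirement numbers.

3

1. independent AML audit 56 days ago vs limit 60 → met
2. condition 'offers currency exchange' holds; transaction monitoring calibration 98 days ago vs limit 120 → met
3. surety bond $300,000 < $375,000 → not met
4. agent due-diligence review 234 days ago vs limit 365 → met
5. condition 'transmits funds internationally' holds; sanctions-list screening review 105 days ago vs limit 120 → met
6. regulatory findings open 2 ≤ 3 → met
7. days since last SAR review 14 ≤ 41 → met
8. tangible net worth $135,000 ≥ $100,000 → met
9. condition 'issues stored value' holds; permissible investments $1,250,000 ≥ $1,225,000 → met
10. customer identification procedures present → met
Not met: 3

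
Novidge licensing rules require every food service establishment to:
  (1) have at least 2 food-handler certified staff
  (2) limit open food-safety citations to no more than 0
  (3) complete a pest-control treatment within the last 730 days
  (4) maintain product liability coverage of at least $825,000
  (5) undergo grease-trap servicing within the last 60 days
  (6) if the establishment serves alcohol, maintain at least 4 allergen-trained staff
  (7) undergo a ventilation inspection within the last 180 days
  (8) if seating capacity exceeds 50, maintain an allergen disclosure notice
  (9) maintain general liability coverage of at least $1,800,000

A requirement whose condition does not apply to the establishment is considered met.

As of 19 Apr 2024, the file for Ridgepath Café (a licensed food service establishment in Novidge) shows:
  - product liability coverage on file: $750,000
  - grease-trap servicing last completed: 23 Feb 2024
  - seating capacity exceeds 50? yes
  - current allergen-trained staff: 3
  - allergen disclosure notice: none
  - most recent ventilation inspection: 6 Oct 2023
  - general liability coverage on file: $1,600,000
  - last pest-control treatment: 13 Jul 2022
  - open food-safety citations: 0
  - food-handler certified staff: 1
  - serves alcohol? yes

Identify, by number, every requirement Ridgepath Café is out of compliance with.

1, 4, 6, 7, 8, 9

1. food-handler certified staff 1 < 2 → not met
2. open food-safety citations 0 ≤ 0 → met
3. pest-control treatment 646 days ago vs limit 730 → met
4. product liability coverage $750,000 < $825,000 → not met
5. grease-trap servicing 56 days ago vs limit 60 → met
6. condition 'serves alcohol' holds; allergen-trained staff 3 < 4 → not met
7. ventilation inspection 196 days ago vs limit 180 → not met
8. condition 'seating capacity exceeds 50' holds; allergen disclosure notice absent → not met
9. general liability coverage $1,600,000 < $1,800,000 → not met
Not met: 1, 4, 6, 7, 8, 9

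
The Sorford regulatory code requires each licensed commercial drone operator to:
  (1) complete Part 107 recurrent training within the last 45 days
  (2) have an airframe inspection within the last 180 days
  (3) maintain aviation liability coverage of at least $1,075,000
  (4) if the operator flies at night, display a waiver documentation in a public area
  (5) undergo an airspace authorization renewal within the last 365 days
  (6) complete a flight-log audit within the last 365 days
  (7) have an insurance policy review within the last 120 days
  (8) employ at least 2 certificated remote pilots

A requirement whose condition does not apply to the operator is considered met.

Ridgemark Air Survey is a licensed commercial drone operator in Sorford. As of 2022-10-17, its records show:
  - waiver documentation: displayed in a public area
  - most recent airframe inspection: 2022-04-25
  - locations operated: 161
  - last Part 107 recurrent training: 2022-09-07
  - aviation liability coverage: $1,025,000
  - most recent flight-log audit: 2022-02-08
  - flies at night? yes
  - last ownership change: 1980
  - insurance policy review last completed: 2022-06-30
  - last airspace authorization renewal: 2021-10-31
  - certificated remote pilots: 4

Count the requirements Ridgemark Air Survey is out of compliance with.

1. Part 107 recurrent training 40 days ago vs limit 45 → met
2. airframe inspection 175 days ago vs limit 180 → met
3. aviation liability coverage $1,025,000 < $1,075,000 → not met
4. condition 'flies at night' holds; waiver documentation present → met
5. airspace authorization renewal 351 days ago vs limit 365 → met
6. flight-log audit 251 days ago vs limit 365 → met
7. insurance policy review 109 days ago vs limit 120 → met
8. certificated remote pilots 4 ≥ 2 → met
Not met: 1 of 8

1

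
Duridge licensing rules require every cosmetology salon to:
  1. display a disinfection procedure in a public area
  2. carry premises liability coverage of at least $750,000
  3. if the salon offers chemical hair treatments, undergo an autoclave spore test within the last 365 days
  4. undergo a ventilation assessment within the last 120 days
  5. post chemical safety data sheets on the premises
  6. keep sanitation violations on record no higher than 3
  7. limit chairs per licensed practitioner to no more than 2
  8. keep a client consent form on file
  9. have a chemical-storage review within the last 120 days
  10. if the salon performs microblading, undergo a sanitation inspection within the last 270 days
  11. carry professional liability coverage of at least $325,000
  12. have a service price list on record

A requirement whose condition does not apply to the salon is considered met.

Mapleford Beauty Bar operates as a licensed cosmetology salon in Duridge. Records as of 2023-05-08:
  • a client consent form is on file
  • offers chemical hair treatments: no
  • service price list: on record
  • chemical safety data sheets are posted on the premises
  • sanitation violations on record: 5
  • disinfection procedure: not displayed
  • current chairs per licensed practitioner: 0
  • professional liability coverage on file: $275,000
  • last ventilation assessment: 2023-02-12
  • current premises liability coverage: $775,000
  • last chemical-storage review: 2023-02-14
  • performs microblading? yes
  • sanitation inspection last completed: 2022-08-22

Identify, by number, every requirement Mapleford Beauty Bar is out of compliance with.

1. disinfection procedure absent → not met
2. premises liability coverage $775,000 ≥ $750,000 → met
3. condition 'offers chemical hair treatments' does not hold → requirement n/a → met
4. ventilation assessment 85 days ago vs limit 120 → met
5. chemical safety data sheets present → met
6. sanitation violations on record 5 > 3 → not met
7. chairs per licensed practitioner 0 ≤ 2 → met
8. client consent form present → met
9. chemical-storage review 83 days ago vs limit 120 → met
10. condition 'performs microblading' holds; sanitation inspection 259 days ago vs limit 270 → met
11. professional liability coverage $275,000 < $325,000 → not met
12. service price list present → met
Not met: 1, 6, 11

1, 6, 11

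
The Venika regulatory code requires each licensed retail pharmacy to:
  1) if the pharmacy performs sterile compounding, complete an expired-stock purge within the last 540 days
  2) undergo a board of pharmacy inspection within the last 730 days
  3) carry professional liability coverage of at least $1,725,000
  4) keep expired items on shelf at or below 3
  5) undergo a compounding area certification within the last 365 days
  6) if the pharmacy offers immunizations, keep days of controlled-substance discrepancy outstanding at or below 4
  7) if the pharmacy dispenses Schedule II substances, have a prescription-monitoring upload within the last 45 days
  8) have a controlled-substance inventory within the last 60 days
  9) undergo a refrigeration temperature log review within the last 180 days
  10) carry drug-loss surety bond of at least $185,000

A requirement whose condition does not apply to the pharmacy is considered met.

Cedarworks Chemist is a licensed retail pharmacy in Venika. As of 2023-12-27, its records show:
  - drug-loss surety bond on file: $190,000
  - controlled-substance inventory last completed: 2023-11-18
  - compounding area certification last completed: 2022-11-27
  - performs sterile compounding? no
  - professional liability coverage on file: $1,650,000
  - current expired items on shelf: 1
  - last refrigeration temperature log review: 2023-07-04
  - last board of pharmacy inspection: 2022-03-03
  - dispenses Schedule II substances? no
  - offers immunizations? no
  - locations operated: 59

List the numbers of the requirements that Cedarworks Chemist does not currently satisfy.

1. condition 'performs sterile compounding' does not hold → requirement n/a → met
2. board of pharmacy inspection 664 days ago vs limit 730 → met
3. professional liability coverage $1,650,000 < $1,725,000 → not met
4. expired items on shelf 1 ≤ 3 → met
5. compounding area certification 395 days ago vs limit 365 → not met
6. condition 'offers immunizations' does not hold → requirement n/a → met
7. condition 'dispenses Schedule II substances' does not hold → requirement n/a → met
8. controlled-substance inventory 39 days ago vs limit 60 → met
9. refrigeration temperature log review 176 days ago vs limit 180 → met
10. drug-loss surety bond $190,000 ≥ $185,000 → met
Not met: 3, 5

3, 5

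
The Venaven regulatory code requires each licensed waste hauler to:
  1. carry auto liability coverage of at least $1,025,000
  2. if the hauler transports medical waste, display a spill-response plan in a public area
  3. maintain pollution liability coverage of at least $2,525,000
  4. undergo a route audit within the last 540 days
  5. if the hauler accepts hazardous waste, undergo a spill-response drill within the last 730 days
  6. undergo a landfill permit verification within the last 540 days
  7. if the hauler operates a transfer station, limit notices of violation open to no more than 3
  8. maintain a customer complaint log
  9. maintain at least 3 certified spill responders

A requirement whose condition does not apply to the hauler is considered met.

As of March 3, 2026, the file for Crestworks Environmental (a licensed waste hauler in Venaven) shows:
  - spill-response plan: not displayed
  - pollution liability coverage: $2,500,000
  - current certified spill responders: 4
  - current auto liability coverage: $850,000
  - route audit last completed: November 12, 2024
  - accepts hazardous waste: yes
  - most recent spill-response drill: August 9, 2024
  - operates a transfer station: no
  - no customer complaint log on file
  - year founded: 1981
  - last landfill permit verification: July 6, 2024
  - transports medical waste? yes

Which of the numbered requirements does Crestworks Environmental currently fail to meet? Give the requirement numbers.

1, 2, 3, 6, 8

1. auto liability coverage $850,000 < $1,025,000 → not met
2. condition 'transports medical waste' holds; spill-response plan absent → not met
3. pollution liability coverage $2,500,000 < $2,525,000 → not met
4. route audit 476 days ago vs limit 540 → met
5. condition 'accepts hazardous waste' holds; spill-response drill 571 days ago vs limit 730 → met
6. landfill permit verification 605 days ago vs limit 540 → not met
7. condition 'operates a transfer station' does not hold → requirement n/a → met
8. customer complaint log absent → not met
9. certified spill responders 4 ≥ 3 → met
Not met: 1, 2, 3, 6, 8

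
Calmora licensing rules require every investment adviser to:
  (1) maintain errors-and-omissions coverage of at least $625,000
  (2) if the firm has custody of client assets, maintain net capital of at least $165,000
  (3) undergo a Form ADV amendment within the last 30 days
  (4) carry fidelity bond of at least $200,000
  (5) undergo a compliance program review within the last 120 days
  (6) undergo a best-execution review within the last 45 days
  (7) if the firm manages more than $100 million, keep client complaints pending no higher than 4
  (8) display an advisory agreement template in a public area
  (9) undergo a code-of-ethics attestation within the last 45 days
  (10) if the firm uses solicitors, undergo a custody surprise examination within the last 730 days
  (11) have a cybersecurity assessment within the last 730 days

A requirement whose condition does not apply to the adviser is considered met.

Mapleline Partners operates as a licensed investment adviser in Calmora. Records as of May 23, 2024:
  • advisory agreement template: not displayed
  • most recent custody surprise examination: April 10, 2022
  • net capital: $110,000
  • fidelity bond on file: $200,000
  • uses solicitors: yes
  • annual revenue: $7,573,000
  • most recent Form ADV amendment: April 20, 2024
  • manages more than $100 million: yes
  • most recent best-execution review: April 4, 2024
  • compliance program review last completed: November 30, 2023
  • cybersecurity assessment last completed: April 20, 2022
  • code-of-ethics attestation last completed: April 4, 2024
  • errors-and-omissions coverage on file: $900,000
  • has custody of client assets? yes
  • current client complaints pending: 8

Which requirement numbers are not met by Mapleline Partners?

1. errors-and-omissions coverage $900,000 ≥ $625,000 → met
2. condition 'has custody of client assets' holds; net capital $110,000 < $165,000 → not met
3. Form ADV amendment 33 days ago vs limit 30 → not met
4. fidelity bond $200,000 ≥ $200,000 → met
5. compliance program review 175 days ago vs limit 120 → not met
6. best-execution review 49 days ago vs limit 45 → not met
7. condition 'manages more than $100 million' holds; client complaints pending 8 > 4 → not met
8. advisory agreement template absent → not met
9. code-of-ethics attestation 49 days ago vs limit 45 → not met
10. condition 'uses solicitors' holds; custody surprise examination 774 days ago vs limit 730 → not met
11. cybersecurity assessment 764 days ago vs limit 730 → not met
Not met: 2, 3, 5, 6, 7, 8, 9, 10, 11

2, 3, 5, 6, 7, 8, 9, 10, 11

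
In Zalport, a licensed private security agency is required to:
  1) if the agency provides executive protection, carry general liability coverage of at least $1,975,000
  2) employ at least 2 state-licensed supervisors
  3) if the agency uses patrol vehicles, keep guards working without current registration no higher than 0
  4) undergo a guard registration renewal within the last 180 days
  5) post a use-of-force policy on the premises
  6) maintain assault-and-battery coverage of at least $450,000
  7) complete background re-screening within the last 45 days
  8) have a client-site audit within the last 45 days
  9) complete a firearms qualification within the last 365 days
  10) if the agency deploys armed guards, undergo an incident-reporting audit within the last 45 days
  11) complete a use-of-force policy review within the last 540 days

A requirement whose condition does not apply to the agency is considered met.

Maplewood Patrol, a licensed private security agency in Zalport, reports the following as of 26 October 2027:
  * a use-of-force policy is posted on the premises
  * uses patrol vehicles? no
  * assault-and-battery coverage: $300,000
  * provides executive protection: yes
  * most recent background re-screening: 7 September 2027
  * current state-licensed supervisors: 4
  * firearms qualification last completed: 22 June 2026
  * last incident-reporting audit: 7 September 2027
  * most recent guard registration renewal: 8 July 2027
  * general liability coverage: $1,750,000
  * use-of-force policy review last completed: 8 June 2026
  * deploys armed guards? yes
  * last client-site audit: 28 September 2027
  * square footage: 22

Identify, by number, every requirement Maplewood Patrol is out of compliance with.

1. condition 'provides executive protection' holds; general liability coverage $1,750,000 < $1,975,000 → not met
2. state-licensed supervisors 4 ≥ 2 → met
3. condition 'uses patrol vehicles' does not hold → requirement n/a → met
4. guard registration renewal 110 days ago vs limit 180 → met
5. use-of-force policy present → met
6. assault-and-battery coverage $300,000 < $450,000 → not met
7. background re-screening 49 days ago vs limit 45 → not met
8. client-site audit 28 days ago vs limit 45 → met
9. firearms qualification 491 days ago vs limit 365 → not met
10. condition 'deploys armed guards' holds; incident-reporting audit 49 days ago vs limit 45 → not met
11. use-of-force policy review 505 days ago vs limit 540 → met
Not met: 1, 6, 7, 9, 10

1, 6, 7, 9, 10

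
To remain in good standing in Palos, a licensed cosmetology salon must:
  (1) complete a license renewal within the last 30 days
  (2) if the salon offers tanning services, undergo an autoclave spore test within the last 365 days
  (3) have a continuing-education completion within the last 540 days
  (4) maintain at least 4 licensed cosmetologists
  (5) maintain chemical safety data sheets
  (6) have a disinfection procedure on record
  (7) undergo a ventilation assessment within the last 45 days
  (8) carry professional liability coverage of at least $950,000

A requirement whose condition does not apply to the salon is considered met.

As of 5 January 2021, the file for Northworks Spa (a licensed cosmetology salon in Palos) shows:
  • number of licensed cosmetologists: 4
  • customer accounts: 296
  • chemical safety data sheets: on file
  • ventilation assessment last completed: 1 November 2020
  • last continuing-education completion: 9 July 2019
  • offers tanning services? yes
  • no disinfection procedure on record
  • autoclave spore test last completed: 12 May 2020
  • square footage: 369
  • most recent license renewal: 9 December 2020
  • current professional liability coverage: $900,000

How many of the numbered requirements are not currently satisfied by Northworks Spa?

1. license renewal 27 days ago vs limit 30 → met
2. condition 'offers tanning services' holds; autoclave spore test 238 days ago vs limit 365 → met
3. continuing-education completion 546 days ago vs limit 540 → not met
4. licensed cosmetologists 4 ≥ 4 → met
5. chemical safety data sheets present → met
6. disinfection procedure absent → not met
7. ventilation assessment 65 days ago vs limit 45 → not met
8. professional liability coverage $900,000 < $950,000 → not met
Not met: 4 of 8

4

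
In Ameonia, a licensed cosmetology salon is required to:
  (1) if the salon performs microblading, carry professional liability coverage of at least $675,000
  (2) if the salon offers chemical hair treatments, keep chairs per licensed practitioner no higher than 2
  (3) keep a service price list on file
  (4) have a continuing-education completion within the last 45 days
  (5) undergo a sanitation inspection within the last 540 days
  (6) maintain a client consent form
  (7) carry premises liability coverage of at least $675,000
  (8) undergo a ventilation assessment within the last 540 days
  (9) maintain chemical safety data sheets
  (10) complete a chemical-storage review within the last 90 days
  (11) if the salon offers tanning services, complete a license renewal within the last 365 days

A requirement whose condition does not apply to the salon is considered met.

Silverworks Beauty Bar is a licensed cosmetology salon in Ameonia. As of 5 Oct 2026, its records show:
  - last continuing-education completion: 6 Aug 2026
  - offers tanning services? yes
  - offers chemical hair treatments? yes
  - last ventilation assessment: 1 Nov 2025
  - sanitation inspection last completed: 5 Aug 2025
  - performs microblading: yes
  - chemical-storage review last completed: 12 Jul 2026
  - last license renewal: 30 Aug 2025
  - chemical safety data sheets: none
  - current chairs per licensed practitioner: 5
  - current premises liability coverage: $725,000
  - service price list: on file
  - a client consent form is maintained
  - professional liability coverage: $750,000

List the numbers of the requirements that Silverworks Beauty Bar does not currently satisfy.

1. condition 'performs microblading' holds; professional liability coverage $750,000 ≥ $675,000 → met
2. condition 'offers chemical hair treatments' holds; chairs per licensed practitioner 5 > 2 → not met
3. service price list present → met
4. continuing-education completion 60 days ago vs limit 45 → not met
5. sanitation inspection 426 days ago vs limit 540 → met
6. client consent form present → met
7. premises liability coverage $725,000 ≥ $675,000 → met
8. ventilation assessment 338 days ago vs limit 540 → met
9. chemical safety data sheets absent → not met
10. chemical-storage review 85 days ago vs limit 90 → met
11. condition 'offers tanning services' holds; license renewal 401 days ago vs limit 365 → not met
Not met: 2, 4, 9, 11

2, 4, 9, 11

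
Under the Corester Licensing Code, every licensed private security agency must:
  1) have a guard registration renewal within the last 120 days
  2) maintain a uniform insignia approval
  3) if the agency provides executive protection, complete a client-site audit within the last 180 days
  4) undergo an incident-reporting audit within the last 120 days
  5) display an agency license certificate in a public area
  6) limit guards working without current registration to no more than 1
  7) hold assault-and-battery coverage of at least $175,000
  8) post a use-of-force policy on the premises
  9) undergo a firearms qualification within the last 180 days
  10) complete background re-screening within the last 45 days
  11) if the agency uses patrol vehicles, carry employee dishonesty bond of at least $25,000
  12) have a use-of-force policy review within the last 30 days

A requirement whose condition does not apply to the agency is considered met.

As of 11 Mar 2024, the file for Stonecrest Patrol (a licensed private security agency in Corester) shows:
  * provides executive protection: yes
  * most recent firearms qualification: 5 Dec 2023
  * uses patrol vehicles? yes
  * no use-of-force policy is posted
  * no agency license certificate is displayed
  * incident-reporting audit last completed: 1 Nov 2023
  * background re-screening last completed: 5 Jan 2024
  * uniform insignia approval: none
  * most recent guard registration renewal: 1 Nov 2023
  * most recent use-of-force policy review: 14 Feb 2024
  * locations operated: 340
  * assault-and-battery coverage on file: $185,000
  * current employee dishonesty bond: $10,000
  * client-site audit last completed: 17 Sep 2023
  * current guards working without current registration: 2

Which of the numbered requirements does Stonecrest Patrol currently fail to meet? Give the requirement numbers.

1. guard registration renewal 131 days ago vs limit 120 → not met
2. uniform insignia approval absent → not met
3. condition 'provides executive protection' holds; client-site audit 176 days ago vs limit 180 → met
4. incident-reporting audit 131 days ago vs limit 120 → not met
5. agency license certificate absent → not met
6. guards working without current registration 2 > 1 → not met
7. assault-and-battery coverage $185,000 ≥ $175,000 → met
8. use-of-force policy absent → not met
9. firearms qualification 97 days ago vs limit 180 → met
10. background re-screening 66 days ago vs limit 45 → not met
11. condition 'uses patrol vehicles' holds; employee dishonesty bond $10,000 < $25,000 → not met
12. use-of-force policy review 26 days ago vs limit 30 → met
Not met: 1, 2, 4, 5, 6, 8, 10, 11

1, 2, 4, 5, 6, 8, 10, 11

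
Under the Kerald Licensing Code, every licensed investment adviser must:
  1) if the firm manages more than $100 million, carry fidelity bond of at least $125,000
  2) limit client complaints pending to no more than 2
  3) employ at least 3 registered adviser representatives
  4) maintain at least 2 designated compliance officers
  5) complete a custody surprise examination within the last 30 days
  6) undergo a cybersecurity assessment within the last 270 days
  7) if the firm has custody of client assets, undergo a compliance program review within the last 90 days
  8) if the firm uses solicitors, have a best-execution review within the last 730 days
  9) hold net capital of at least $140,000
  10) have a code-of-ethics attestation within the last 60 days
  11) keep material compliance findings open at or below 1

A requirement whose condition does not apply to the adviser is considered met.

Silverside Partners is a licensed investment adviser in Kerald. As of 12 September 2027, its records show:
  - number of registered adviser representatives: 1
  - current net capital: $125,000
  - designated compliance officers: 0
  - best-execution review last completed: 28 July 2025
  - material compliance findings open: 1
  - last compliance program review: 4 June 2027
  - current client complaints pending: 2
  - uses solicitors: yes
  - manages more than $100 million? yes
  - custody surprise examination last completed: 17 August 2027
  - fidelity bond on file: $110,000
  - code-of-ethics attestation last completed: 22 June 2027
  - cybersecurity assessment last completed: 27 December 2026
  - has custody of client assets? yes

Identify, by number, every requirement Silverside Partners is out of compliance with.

1, 3, 4, 7, 8, 9, 10

1. condition 'manages more than $100 million' holds; fidelity bond $110,000 < $125,000 → not met
2. client complaints pending 2 ≤ 2 → met
3. registered adviser representatives 1 < 3 → not met
4. designated compliance officers 0 < 2 → not met
5. custody surprise examination 26 days ago vs limit 30 → met
6. cybersecurity assessment 259 days ago vs limit 270 → met
7. condition 'has custody of client assets' holds; compliance program review 100 days ago vs limit 90 → not met
8. condition 'uses solicitors' holds; best-execution review 776 days ago vs limit 730 → not met
9. net capital $125,000 < $140,000 → not met
10. code-of-ethics attestation 82 days ago vs limit 60 → not met
11. material compliance findings open 1 ≤ 1 → met
Not met: 1, 3, 4, 7, 8, 9, 10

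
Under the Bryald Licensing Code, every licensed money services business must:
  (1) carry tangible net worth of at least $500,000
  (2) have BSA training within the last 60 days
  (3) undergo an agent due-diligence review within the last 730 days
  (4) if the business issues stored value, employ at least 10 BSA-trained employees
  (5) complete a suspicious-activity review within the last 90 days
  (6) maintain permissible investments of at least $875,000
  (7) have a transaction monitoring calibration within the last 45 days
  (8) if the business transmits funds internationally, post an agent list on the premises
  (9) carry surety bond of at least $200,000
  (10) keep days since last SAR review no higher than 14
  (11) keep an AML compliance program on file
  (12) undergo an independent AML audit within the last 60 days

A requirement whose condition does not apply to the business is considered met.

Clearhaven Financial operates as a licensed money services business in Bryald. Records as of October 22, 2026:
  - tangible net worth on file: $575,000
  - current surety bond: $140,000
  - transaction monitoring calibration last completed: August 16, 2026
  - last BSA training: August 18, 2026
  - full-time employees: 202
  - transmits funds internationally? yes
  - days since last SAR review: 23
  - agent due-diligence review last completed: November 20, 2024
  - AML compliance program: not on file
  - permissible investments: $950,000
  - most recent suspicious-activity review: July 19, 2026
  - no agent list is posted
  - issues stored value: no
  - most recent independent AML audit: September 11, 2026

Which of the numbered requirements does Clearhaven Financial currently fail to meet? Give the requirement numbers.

2, 5, 7, 8, 9, 10, 11

1. tangible net worth $575,000 ≥ $500,000 → met
2. BSA training 65 days ago vs limit 60 → not met
3. agent due-diligence review 701 days ago vs limit 730 → met
4. condition 'issues stored value' does not hold → requirement n/a → met
5. suspicious-activity review 95 days ago vs limit 90 → not met
6. permissible investments $950,000 ≥ $875,000 → met
7. transaction monitoring calibration 67 days ago vs limit 45 → not met
8. condition 'transmits funds internationally' holds; agent list absent → not met
9. surety bond $140,000 < $200,000 → not met
10. days since last SAR review 23 > 14 → not met
11. AML compliance program absent → not met
12. independent AML audit 41 days ago vs limit 60 → met
Not met: 2, 5, 7, 8, 9, 10, 11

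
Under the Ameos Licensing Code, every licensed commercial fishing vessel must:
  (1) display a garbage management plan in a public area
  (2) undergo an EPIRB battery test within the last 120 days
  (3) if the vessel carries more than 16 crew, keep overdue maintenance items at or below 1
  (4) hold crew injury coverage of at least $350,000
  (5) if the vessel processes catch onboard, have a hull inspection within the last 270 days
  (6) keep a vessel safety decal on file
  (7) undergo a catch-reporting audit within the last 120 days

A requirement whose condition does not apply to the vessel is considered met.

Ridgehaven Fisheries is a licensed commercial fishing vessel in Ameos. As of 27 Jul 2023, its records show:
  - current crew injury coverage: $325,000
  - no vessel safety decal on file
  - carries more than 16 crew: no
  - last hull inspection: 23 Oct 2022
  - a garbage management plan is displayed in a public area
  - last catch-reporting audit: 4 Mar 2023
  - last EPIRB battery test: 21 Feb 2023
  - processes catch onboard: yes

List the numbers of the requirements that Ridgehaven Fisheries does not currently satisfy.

1. garbage management plan present → met
2. EPIRB battery test 156 days ago vs limit 120 → not met
3. condition 'carries more than 16 crew' does not hold → requirement n/a → met
4. crew injury coverage $325,000 < $350,000 → not met
5. condition 'processes catch onboard' holds; hull inspection 277 days ago vs limit 270 → not met
6. vessel safety decal absent → not met
7. catch-reporting audit 145 days ago vs limit 120 → not met
Not met: 2, 4, 5, 6, 7

2, 4, 5, 6, 7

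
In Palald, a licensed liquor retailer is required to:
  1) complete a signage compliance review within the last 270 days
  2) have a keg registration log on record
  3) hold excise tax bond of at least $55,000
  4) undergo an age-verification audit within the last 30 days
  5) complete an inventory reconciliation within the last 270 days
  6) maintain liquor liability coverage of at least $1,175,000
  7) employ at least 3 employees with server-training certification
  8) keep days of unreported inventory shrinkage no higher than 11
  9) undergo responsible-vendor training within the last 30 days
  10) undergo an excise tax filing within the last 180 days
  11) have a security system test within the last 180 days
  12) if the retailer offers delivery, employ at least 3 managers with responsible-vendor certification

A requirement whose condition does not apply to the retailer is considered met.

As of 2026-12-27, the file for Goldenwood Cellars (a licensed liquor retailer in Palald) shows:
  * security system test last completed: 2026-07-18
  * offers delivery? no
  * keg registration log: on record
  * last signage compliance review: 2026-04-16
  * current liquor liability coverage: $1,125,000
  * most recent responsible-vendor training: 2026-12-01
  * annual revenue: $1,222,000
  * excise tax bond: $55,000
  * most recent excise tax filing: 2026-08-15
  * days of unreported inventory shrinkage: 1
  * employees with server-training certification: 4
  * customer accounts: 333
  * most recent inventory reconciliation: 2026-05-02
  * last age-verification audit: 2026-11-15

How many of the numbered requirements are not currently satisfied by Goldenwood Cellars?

2

1. signage compliance review 255 days ago vs limit 270 → met
2. keg registration log present → met
3. excise tax bond $55,000 ≥ $55,000 → met
4. age-verification audit 42 days ago vs limit 30 → not met
5. inventory reconciliation 239 days ago vs limit 270 → met
6. liquor liability coverage $1,125,000 < $1,175,000 → not met
7. employees with server-training certification 4 ≥ 3 → met
8. days of unreported inventory shrinkage 1 ≤ 11 → met
9. responsible-vendor training 26 days ago vs limit 30 → met
10. excise tax filing 134 days ago vs limit 180 → met
11. security system test 162 days ago vs limit 180 → met
12. condition 'offers delivery' does not hold → requirement n/a → met
Not met: 2 of 12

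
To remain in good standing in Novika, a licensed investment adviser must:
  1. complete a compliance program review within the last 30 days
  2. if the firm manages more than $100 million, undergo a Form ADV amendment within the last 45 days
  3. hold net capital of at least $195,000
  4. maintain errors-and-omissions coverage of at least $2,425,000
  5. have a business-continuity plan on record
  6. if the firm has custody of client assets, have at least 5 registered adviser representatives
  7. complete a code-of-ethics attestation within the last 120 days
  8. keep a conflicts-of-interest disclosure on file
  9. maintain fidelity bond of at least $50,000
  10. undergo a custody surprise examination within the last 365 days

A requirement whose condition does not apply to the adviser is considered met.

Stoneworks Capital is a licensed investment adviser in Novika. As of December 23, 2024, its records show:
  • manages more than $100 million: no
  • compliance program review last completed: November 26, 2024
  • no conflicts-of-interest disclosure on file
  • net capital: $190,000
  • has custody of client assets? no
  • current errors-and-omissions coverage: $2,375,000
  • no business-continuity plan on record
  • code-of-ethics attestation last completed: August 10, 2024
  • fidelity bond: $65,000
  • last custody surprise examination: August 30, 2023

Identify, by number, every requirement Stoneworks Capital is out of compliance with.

1. compliance program review 27 days ago vs limit 30 → met
2. condition 'manages more than $100 million' does not hold → requirement n/a → met
3. net capital $190,000 < $195,000 → not met
4. errors-and-omissions coverage $2,375,000 < $2,425,000 → not met
5. business-continuity plan absent → not met
6. condition 'has custody of client assets' does not hold → requirement n/a → met
7. code-of-ethics attestation 135 days ago vs limit 120 → not met
8. conflicts-of-interest disclosure absent → not met
9. fidelity bond $65,000 ≥ $50,000 → met
10. custody surprise examination 481 days ago vs limit 365 → not met
Not met: 3, 4, 5, 7, 8, 10

3, 4, 5, 7, 8, 10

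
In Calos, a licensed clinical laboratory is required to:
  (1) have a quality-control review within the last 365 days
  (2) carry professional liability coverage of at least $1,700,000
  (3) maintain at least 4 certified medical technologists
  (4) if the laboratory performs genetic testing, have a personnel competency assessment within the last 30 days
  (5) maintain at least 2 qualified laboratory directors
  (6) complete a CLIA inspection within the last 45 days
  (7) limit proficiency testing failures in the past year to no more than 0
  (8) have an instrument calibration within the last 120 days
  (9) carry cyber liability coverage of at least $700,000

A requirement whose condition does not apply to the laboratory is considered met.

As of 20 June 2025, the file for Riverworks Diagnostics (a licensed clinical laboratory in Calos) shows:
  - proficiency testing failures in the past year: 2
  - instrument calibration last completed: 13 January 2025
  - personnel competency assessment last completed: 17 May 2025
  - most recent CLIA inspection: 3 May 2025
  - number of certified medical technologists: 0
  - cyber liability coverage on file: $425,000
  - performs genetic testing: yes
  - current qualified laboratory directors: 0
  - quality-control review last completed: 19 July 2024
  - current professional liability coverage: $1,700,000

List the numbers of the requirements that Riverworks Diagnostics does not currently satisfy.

3, 4, 5, 6, 7, 8, 9

1. quality-control review 336 days ago vs limit 365 → met
2. professional liability coverage $1,700,000 ≥ $1,700,000 → met
3. certified medical technologists 0 < 4 → not met
4. condition 'performs genetic testing' holds; personnel competency assessment 34 days ago vs limit 30 → not met
5. qualified laboratory directors 0 < 2 → not met
6. CLIA inspection 48 days ago vs limit 45 → not met
7. proficiency testing failures in the past year 2 > 0 → not met
8. instrument calibration 158 days ago vs limit 120 → not met
9. cyber liability coverage $425,000 < $700,000 → not met
Not met: 3, 4, 5, 6, 7, 8, 9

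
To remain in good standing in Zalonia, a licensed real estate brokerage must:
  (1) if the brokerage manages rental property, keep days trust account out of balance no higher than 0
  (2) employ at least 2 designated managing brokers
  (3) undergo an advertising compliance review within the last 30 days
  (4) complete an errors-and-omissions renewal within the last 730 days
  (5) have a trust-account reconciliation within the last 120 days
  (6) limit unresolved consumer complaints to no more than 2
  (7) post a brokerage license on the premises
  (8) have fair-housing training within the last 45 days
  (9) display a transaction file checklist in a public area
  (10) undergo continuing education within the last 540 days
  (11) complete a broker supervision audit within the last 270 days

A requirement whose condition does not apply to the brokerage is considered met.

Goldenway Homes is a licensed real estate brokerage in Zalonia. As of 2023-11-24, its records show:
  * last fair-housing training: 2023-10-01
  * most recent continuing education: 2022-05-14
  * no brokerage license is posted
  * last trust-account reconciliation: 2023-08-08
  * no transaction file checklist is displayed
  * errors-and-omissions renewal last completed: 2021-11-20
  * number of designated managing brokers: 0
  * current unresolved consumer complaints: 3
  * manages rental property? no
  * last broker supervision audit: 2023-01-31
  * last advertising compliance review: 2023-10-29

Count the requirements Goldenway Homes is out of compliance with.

8

1. condition 'manages rental property' does not hold → requirement n/a → met
2. designated managing brokers 0 < 2 → not met
3. advertising compliance review 26 days ago vs limit 30 → met
4. errors-and-omissions renewal 734 days ago vs limit 730 → not met
5. trust-account reconciliation 108 days ago vs limit 120 → met
6. unresolved consumer complaints 3 > 2 → not met
7. brokerage license absent → not met
8. fair-housing training 54 days ago vs limit 45 → not met
9. transaction file checklist absent → not met
10. continuing education 559 days ago vs limit 540 → not met
11. broker supervision audit 297 days ago vs limit 270 → not met
Not met: 8 of 11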